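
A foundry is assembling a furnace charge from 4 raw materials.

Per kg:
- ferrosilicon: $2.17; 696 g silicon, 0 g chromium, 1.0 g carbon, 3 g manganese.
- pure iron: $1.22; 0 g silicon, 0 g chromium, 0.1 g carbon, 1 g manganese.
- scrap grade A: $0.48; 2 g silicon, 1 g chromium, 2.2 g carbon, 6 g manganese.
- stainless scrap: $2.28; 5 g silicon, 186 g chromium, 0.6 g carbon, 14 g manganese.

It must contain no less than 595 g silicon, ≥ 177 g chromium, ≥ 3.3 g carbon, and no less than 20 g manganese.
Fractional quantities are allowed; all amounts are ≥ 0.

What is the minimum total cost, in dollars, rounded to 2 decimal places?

$4.41

Treat it as an LP. Let x1 = kg of ferrosilicon, x2 = kg of pure iron, x3 = kg of scrap grade A, x4 = kg of stainless scrap.
Minimise 2.17x1 + 1.22x2 + 0.48x3 + 2.28x4 with:
  696x1 + 2x3 + 5x4 ≥ 595   (silicon)
  1x3 + 186x4 ≥ 177   (chromium)
  1x1 + 0.1x2 + 2.2x3 + 0.6x4 ≥ 3.3   (carbon)
  3x1 + 1x2 + 6x3 + 14x4 ≥ 20   (manganese)
  x1, x2, x3, x4 ≥ 0.
The optimal basis is {ferrosilicon, scrap grade A, stainless scrap}; pure iron drops out. There the silicon, chromium, carbon constraints are tight.
That vertex is x1 = 0.8456, x3 = 0.8574, x4 = 0.947.
Cost = 2.17·0.8456 + 0.48·0.8574 + 2.28·0.947 = 4.4057.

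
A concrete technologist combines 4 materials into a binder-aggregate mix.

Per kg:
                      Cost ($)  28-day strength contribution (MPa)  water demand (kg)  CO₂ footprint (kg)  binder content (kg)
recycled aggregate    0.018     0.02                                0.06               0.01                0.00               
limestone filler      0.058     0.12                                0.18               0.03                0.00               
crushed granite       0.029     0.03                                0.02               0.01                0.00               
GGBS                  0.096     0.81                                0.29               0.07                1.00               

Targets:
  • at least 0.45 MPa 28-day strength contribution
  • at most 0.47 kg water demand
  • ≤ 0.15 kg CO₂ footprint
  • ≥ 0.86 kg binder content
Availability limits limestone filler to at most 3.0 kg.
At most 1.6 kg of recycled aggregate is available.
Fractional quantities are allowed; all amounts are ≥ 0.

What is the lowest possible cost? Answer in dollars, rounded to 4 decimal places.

Let x1 = kg of recycled aggregate, x2 = kg of limestone filler, x3 = kg of crushed granite, x4 = kg of GGBS.
Minimise 0.018x1 + 0.058x2 + 0.029x3 + 0.096x4 s.t.:
  0.02x1 + 0.12x2 + 0.03x3 + 0.81x4 ≥ 0.45   (28-day strength contribution)
  0.06x1 + 0.18x2 + 0.02x3 + 0.29x4 ≤ 0.47   (water demand)
  0.01x1 + 0.03x2 + 0.01x3 + 0.07x4 ≤ 0.15   (CO₂ footprint)
  1x4 ≥ 0.86   (binder content)
  x2 ≤ 3
  x1 ≤ 1.6
  x1, x2, x3, x4 ≥ 0.
The minimum-cost mix takes nothing from recycled aggregate, limestone filler, crushed granite — only GGBS. The binder content requirement is met with equality.
Optimal quantities: GGBS = 0.86 kg.
Cost = 0.096·0.86 = 0.082560.

$0.0826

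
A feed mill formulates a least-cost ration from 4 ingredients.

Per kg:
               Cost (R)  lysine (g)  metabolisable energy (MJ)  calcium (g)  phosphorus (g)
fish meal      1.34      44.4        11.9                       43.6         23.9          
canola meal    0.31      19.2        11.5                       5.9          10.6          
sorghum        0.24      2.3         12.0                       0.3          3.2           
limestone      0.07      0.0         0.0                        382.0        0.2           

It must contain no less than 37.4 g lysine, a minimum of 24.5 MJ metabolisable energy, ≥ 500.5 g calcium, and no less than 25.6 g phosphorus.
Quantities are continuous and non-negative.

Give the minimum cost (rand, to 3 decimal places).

R0.830

Let x1 = kg of fish meal, x2 = kg of canola meal, x3 = kg of sorghum, x4 = kg of limestone.
Minimise 1.34x1 + 0.31x2 + 0.24x3 + 0.07x4 s.t.:
  44.4x1 + 19.2x2 + 2.3x3 ≥ 37.4   (lysine)
  11.9x1 + 11.5x2 + 12x3 ≥ 24.5   (metabolisable energy)
  43.6x1 + 5.9x2 + 0.3x3 + 382x4 ≥ 500.5   (calcium)
  23.9x1 + 10.6x2 + 3.2x3 + 0.2x4 ≥ 25.6   (phosphorus)
  x1, x2, x3, x4 ≥ 0.
The optimal basis is {canola meal, limestone}; fish meal, sorghum drop out. The calcium and phosphorus requirements are met with equality.
So canola meal = 2.391 kg, limestone = 1.273 kg.
Cost = 0.31·2.391 + 0.07·1.273 = 0.83032.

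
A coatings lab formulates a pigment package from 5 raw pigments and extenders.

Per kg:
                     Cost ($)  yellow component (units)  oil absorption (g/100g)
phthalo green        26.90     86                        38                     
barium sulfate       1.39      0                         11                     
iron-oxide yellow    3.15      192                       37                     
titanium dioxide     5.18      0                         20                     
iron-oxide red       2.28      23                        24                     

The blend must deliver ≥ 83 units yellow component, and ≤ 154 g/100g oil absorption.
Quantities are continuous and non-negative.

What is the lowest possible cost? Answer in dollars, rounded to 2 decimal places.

$1.36

Let x1 = kg of phthalo green, x2 = kg of barium sulfate, x3 = kg of iron-oxide yellow, x4 = kg of titanium dioxide, x5 = kg of iron-oxide red.
Minimize 26.9x1 + 1.39x2 + 3.15x3 + 5.18x4 + 2.28x5 s.t.:
  86x1 + 192x3 + 23x5 ≥ 83   (yellow component)
  38x1 + 11x2 + 37x3 + 20x4 + 24x5 ≤ 154   (oil absorption)
  x1, x2, x3, x4, x5 ≥ 0.
The minimum-cost mix takes nothing from phthalo green, barium sulfate, titanium dioxide, iron-oxide red — only iron-oxide yellow. The yellow component requirement is met with equality.
Optimal quantities: iron-oxide yellow = 0.4323 kg.
Objective = 3.15·0.4323 = 1.3617.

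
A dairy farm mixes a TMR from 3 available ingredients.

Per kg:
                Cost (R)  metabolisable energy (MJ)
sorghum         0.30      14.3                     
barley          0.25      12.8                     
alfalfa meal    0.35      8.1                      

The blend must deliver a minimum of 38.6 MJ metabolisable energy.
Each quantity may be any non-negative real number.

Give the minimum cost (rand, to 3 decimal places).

Let x1 = kg of sorghum, x2 = kg of barley, x3 = kg of alfalfa meal.
Minimise 0.3x1 + 0.25x2 + 0.35x3 subject to:
  14.3x1 + 12.8x2 + 8.1x3 ≥ 38.6   (metabolisable energy)
  x1, x2, x3 ≥ 0.
The minimum-cost mix takes nothing from sorghum, alfalfa meal — only barley. Binding constraint: metabolisable energy.
So barley = 3.016 kg.
Objective = 0.25·3.016 = 0.75400.

R0.754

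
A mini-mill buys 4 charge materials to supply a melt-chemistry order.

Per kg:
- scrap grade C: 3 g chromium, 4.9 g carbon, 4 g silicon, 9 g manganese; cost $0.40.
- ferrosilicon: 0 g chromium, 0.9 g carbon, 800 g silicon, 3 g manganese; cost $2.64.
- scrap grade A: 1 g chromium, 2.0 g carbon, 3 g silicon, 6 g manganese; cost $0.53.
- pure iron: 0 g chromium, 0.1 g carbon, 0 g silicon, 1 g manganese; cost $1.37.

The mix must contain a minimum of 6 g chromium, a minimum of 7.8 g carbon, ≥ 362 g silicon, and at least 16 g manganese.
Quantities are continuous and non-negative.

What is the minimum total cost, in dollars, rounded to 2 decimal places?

$1.97

This is a linear program. Let x1 = kg of scrap grade C, x2 = kg of ferrosilicon, x3 = kg of scrap grade A, x4 = kg of pure iron.
Minimize 0.4x1 + 2.64x2 + 0.53x3 + 1.37x4 with:
  3x1 + 1x3 ≥ 6   (chromium)
  4.9x1 + 0.9x2 + 2x3 + 0.1x4 ≥ 7.8   (carbon)
  4x1 + 800x2 + 3x3 ≥ 362   (silicon)
  9x1 + 3x2 + 6x3 + 1x4 ≥ 16   (manganese)
  x1, x2, x3, x4 ≥ 0.
The cheapest feasible vertex uses only scrap grade C, ferrosilicon; scrap grade A, pure iron are not used. There the chromium and silicon constraints are tight.
Optimal quantities: scrap grade C = 2 kg, ferrosilicon = 0.4425 kg.
Total cost: 0.4·2 + 2.64·0.4425 = 1.9682.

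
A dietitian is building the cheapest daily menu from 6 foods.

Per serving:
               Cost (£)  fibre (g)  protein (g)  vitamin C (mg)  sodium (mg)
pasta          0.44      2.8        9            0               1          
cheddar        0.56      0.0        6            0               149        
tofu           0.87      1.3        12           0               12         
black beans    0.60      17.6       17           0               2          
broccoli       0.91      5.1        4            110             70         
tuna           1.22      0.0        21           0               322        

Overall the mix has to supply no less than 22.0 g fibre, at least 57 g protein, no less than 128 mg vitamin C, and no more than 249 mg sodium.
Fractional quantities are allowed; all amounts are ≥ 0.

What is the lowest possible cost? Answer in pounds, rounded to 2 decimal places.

This is a linear program. Let x1 = servings of pasta, x2 = servings of cheddar, x3 = servings of tofu, x4 = servings of black beans, x5 = servings of broccoli, x6 = servings of tuna.
Minimize 0.44x1 + 0.56x2 + 0.87x3 + 0.6x4 + 0.91x5 + 1.22x6 with:
  2.8x1 + 1.3x3 + 17.6x4 + 5.1x5 ≥ 22   (fibre)
  9x1 + 6x2 + 12x3 + 17x4 + 4x5 + 21x6 ≥ 57   (protein)
  110x5 ≥ 128   (vitamin C)
  1x1 + 149x2 + 12x3 + 2x4 + 70x5 + 322x6 ≤ 249   (sodium)
  x1, x2, x3, x4, x5, x6 ≥ 0.
At the optimum only black beans, broccoli are positive (pasta, cheddar, tofu, tuna = 0). The protein and vitamin C requirements are met with equality.
So black beans = 3.079 servings, broccoli = 1.164 servings.
Objective = 0.6·3.079 + 0.91·1.164 = 2.9066.

£2.91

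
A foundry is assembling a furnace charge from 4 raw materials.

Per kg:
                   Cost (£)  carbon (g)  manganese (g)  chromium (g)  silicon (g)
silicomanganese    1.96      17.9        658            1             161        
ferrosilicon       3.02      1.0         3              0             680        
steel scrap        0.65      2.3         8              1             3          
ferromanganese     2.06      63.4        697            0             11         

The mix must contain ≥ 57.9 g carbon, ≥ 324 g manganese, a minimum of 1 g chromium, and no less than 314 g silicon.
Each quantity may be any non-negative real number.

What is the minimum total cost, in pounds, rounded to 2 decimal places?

Set it up as a linear program. Let x1 = kg of silicomanganese, x2 = kg of ferrosilicon, x3 = kg of steel scrap, x4 = kg of ferromanganese.
Minimise 1.96x1 + 3.02x2 + 0.65x3 + 2.06x4 subject to:
  17.9x1 + 1x2 + 2.3x3 + 63.4x4 ≥ 57.9   (carbon)
  658x1 + 3x2 + 8x3 + 697x4 ≥ 324   (manganese)
  1x1 + 1x3 ≥ 1   (chromium)
  161x1 + 680x2 + 3x3 + 11x4 ≥ 314   (silicon)
  x1, x2, x3, x4 ≥ 0.
The minimum-cost mix takes nothing from silicomanganese — only ferrosilicon, steel scrap, ferromanganese. The carbon, chromium, silicon requirements are met with equality.
Solving gives x2 = 0.4433, x3 = 1, x4 = 0.87.
Total cost: 3.02·0.4433 + 0.65·1 + 2.06·0.87 = 3.7810.

£3.78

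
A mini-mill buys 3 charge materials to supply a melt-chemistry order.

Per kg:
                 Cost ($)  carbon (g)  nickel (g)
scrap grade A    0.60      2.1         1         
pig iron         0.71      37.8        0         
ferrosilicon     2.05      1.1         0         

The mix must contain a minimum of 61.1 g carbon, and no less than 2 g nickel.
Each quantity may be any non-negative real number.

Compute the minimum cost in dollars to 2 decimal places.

$2.27

Set it up as a linear program. Let x1 = kg of scrap grade A, x2 = kg of pig iron, x3 = kg of ferrosilicon.
Minimise 0.6x1 + 0.71x2 + 2.05x3 subject to:
  2.1x1 + 37.8x2 + 1.1x3 ≥ 61.1   (carbon)
  1x1 ≥ 2   (nickel)
  x1, x2, x3 ≥ 0.
The cheapest feasible vertex uses only scrap grade A, pig iron; ferrosilicon is not used. The carbon and nickel requirements are met with equality.
That vertex is x1 = 2, x2 = 1.505.
Cost = 0.6·2 + 0.71·1.505 = 2.2686.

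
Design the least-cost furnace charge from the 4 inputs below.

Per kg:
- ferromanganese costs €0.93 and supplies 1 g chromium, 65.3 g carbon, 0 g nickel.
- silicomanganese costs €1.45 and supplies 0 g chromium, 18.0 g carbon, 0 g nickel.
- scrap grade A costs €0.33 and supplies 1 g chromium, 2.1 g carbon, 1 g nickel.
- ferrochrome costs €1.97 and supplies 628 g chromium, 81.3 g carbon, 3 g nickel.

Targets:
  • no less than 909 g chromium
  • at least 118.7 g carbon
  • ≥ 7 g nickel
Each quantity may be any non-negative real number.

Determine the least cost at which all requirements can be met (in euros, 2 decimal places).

Let x1 = kg of ferromanganese, x2 = kg of silicomanganese, x3 = kg of scrap grade A, x4 = kg of ferrochrome.
Minimize 0.93x1 + 1.45x2 + 0.33x3 + 1.97x4 with:
  1x1 + 1x3 + 628x4 ≥ 909   (chromium)
  65.3x1 + 18x2 + 2.1x3 + 81.3x4 ≥ 118.7   (carbon)
  1x3 + 3x4 ≥ 7   (nickel)
  x1, x2, x3, x4 ≥ 0.
The optimal basis is {scrap grade A, ferrochrome}; ferromanganese, silicomanganese drop out. The chromium and nickel requirements are met with equality.
So scrap grade A = 2.67 kg, ferrochrome = 1.443 kg.
Total cost: 0.33·2.67 + 1.97·1.443 = 3.7238.

€3.72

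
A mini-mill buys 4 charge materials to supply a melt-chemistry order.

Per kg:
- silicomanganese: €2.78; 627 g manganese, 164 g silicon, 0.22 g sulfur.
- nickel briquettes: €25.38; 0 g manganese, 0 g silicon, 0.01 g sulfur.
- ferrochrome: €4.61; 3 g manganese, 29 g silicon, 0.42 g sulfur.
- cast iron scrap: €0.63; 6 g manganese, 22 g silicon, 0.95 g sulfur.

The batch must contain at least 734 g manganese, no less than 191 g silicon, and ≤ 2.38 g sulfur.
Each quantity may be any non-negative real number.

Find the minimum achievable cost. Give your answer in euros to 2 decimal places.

€3.25

Set it up as a linear program. Let x1 = kg of silicomanganese, x2 = kg of nickel briquettes, x3 = kg of ferrochrome, x4 = kg of cast iron scrap.
min 2.78x1 + 25.38x2 + 4.61x3 + 0.63x4 subject to:
  627x1 + 3x3 + 6x4 ≥ 734   (manganese)
  164x1 + 29x3 + 22x4 ≥ 191   (silicon)
  0.22x1 + 0.01x2 + 0.42x3 + 0.95x4 ≤ 2.38   (sulfur)
  x1, x2, x3, x4 ≥ 0.
At the optimum only silicomanganese is positive (nickel briquettes, ferrochrome, cast iron scrap = 0). The manganese requirement is met with equality.
So silicomanganese = 1.1707 kg.
Hence cost = 2.78·1.1707 = €3.2545.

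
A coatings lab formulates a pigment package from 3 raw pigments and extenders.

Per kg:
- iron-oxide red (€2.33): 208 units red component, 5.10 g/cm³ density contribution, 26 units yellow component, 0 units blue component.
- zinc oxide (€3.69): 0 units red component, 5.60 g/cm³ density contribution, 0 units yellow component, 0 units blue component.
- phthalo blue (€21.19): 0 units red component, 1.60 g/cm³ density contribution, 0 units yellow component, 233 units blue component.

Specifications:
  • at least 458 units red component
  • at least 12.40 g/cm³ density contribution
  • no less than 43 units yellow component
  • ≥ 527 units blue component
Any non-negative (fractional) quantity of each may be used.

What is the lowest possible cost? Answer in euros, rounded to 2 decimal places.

€53.06

Let x1 = kg of iron-oxide red, x2 = kg of zinc oxide, x3 = kg of phthalo blue.
min 2.33x1 + 3.69x2 + 21.19x3 with:
  208x1 ≥ 458   (red component)
  5.1x1 + 5.6x2 + 1.6x3 ≥ 12.4   (density contribution)
  26x1 ≥ 43   (yellow component)
  233x3 ≥ 527   (blue component)
  x1, x2, x3 ≥ 0.
The minimum-cost mix takes nothing from zinc oxide — only iron-oxide red, phthalo blue. There the red component and blue component constraints are tight.
That vertex is x1 = 2.202, x3 = 2.262.
Hence cost = 2.33·2.202 + 21.19·2.262 = €53.0624.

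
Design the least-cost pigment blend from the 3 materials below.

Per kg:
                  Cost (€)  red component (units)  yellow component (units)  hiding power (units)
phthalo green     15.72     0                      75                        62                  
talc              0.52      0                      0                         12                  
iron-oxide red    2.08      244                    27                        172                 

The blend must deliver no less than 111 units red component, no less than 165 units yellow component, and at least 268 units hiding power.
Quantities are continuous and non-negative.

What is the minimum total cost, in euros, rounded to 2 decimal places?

Let x1 = kg of phthalo green, x2 = kg of talc, x3 = kg of iron-oxide red.
min 15.72x1 + 0.52x2 + 2.08x3 s.t.:
  244x3 ≥ 111   (red component)
  75x1 + 27x3 ≥ 165   (yellow component)
  62x1 + 12x2 + 172x3 ≥ 268   (hiding power)
  x1, x2, x3 ≥ 0.
The optimal basis is {iron-oxide red}; phthalo green, talc drop out. There the yellow component constraint is tight.
So iron-oxide red = 6.111 kg.
Cost = 2.08·6.111 = 12.7109.

€12.71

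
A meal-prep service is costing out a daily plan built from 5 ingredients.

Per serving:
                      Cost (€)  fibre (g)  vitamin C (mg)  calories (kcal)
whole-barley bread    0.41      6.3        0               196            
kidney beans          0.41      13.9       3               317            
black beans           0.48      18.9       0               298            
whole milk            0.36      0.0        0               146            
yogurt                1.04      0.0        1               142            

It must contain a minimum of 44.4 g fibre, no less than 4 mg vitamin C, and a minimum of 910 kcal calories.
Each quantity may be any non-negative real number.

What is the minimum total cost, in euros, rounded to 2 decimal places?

This is a linear program. Let x1 = servings of whole-barley bread, x2 = servings of kidney beans, x3 = servings of black beans, x4 = servings of whole milk, x5 = servings of yogurt.
Minimise 0.41x1 + 0.41x2 + 0.48x3 + 0.36x4 + 1.04x5 with:
  6.3x1 + 13.9x2 + 18.9x3 ≥ 44.4   (fibre)
  3x2 + 1x5 ≥ 4   (vitamin C)
  196x1 + 317x2 + 298x3 + 146x4 + 142x5 ≥ 910   (calories)
  x1, x2, x3, x4, x5 ≥ 0.
The optimal basis is {kidney beans, black beans}; whole-barley bread, whole milk, yogurt drop out. The fibre and calories requirements are met with equality.
That vertex is x2 = 2.146, x3 = 0.7711.
Objective = 0.41·2.146 + 0.48·0.7711 = 1.2500.

€1.25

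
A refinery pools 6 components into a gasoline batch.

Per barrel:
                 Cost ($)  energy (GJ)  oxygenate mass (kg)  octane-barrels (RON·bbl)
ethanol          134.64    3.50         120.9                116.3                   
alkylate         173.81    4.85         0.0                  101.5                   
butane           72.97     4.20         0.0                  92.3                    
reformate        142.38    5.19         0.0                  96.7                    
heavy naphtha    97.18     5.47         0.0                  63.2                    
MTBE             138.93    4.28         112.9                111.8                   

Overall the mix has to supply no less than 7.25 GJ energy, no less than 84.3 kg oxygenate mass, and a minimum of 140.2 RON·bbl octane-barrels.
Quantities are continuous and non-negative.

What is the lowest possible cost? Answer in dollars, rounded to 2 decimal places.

Treat it as an LP. Let x1 = barrels of ethanol, x2 = barrels of alkylate, x3 = barrels of butane, x4 = barrels of reformate, x5 = barrels of heavy naphtha, x6 = barrels of MTBE.
Minimize 134.64x1 + 173.81x2 + 72.97x3 + 142.38x4 + 97.18x5 + 138.93x6 subject to:
  3.5x1 + 4.85x2 + 4.2x3 + 5.19x4 + 5.47x5 + 4.28x6 ≥ 7.25   (energy)
  120.9x1 + 112.9x6 ≥ 84.3   (oxygenate mass)
  116.3x1 + 101.5x2 + 92.3x3 + 96.7x4 + 63.2x5 + 111.8x6 ≥ 140.2   (octane-barrels)
  x1, x2, x3, x4, x5, x6 ≥ 0.
The minimum-cost mix takes nothing from ethanol, alkylate, reformate, heavy naphtha — only butane, MTBE. There the energy and oxygenate mass constraints are tight.
That vertex is x3 = 0.96529, x6 = 0.74668.
Cost = 72.97·0.96529 + 138.93·0.74668 = 174.1735.

$174.17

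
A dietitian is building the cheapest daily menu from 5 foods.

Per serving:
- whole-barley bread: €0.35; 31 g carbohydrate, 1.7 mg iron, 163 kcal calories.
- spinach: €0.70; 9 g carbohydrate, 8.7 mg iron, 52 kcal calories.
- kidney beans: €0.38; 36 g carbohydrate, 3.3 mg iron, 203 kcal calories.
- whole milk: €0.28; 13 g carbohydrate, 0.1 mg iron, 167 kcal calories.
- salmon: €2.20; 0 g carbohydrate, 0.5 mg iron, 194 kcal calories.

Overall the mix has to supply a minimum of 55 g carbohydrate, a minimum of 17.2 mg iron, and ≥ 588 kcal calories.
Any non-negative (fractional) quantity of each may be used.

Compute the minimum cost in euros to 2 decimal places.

€1.69

Set it up as a linear program. Let x1 = servings of whole-barley bread, x2 = servings of spinach, x3 = servings of kidney beans, x4 = servings of whole milk, x5 = servings of salmon.
Minimize 0.35x1 + 0.7x2 + 0.38x3 + 0.28x4 + 2.2x5 subject to:
  31x1 + 9x2 + 36x3 + 13x4 ≥ 55   (carbohydrate)
  1.7x1 + 8.7x2 + 3.3x3 + 0.1x4 + 0.5x5 ≥ 17.2   (iron)
  163x1 + 52x2 + 203x3 + 167x4 + 194x5 ≥ 588   (calories)
  x1, x2, x3, x4, x5 ≥ 0.
The optimal basis is {spinach, kidney beans}; whole-barley bread, whole milk, salmon drop out. There the iron and calories constraints are tight.
So spinach = 0.9728 servings, kidney beans = 2.647 servings.
Total cost: 0.7·0.9728 + 0.38·2.647 = 1.6868.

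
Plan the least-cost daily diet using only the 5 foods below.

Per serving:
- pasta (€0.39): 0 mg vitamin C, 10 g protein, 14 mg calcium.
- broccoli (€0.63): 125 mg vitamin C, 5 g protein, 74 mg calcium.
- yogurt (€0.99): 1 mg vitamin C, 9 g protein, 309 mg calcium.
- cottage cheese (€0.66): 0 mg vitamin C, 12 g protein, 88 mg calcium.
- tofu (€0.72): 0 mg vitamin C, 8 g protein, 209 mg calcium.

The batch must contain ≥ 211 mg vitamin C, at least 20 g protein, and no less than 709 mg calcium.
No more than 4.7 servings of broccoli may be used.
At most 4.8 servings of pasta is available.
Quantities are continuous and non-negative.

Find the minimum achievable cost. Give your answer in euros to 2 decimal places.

€2.93

Let x1 = servings of pasta, x2 = servings of broccoli, x3 = servings of yogurt, x4 = servings of cottage cheese, x5 = servings of tofu.
Minimize 0.39x1 + 0.63x2 + 0.99x3 + 0.66x4 + 0.72x5 subject to:
  125x2 + 1x3 ≥ 211   (vitamin C)
  10x1 + 5x2 + 9x3 + 12x4 + 8x5 ≥ 20   (protein)
  14x1 + 74x2 + 309x3 + 88x4 + 209x5 ≥ 709   (calcium)
  x2 ≤ 4.7
  x1 ≤ 4.8
  x1, x2, x3, x4, x5 ≥ 0.
The cheapest feasible vertex uses only broccoli, yogurt; pasta, cottage cheese, tofu are not used. The vitamin C and calcium requirements are met with equality.
That vertex is x2 = 1.673, x3 = 1.894.
Total cost: 0.63·1.673 + 0.99·1.894 = 2.9291.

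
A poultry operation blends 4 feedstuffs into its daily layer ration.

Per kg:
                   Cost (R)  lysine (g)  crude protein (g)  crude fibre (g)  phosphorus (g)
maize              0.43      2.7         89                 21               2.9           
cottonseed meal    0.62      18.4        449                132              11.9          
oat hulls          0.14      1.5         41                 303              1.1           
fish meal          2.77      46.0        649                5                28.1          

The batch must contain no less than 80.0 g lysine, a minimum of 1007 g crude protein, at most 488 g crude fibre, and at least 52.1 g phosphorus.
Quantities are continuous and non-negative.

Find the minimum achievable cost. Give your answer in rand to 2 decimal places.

R3.10

Let x1 = kg of maize, x2 = kg of cottonseed meal, x3 = kg of oat hulls, x4 = kg of fish meal.
Minimize 0.43x1 + 0.62x2 + 0.14x3 + 2.77x4 with:
  2.7x1 + 18.4x2 + 1.5x3 + 46x4 ≥ 80   (lysine)
  89x1 + 449x2 + 41x3 + 649x4 ≥ 1007   (crude protein)
  21x1 + 132x2 + 303x3 + 5x4 ≤ 488   (crude fibre)
  2.9x1 + 11.9x2 + 1.1x3 + 28.1x4 ≥ 52.1   (phosphorus)
  x1, x2, x3, x4 ≥ 0.
The minimum-cost mix takes nothing from maize, oat hulls — only cottonseed meal, fish meal. There the crude fibre and phosphorus constraints are tight.
That vertex is x2 = 3.686, x4 = 0.2932.
Total cost: 0.62·3.686 + 2.77·0.2932 = 3.0975.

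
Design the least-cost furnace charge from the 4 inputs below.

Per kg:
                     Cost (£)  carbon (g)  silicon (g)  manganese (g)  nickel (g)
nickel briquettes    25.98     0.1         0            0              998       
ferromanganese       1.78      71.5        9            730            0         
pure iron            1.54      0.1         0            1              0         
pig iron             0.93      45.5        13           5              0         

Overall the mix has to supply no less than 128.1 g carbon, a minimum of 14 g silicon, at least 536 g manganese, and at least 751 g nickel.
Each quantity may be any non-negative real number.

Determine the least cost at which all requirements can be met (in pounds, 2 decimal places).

This is a linear program. Let x1 = kg of nickel briquettes, x2 = kg of ferromanganese, x3 = kg of pure iron, x4 = kg of pig iron.
Minimise 25.98x1 + 1.78x2 + 1.54x3 + 0.93x4 subject to:
  0.1x1 + 71.5x2 + 0.1x3 + 45.5x4 ≥ 128.1   (carbon)
  9x2 + 13x4 ≥ 14   (silicon)
  730x2 + 1x3 + 5x4 ≥ 536   (manganese)
  998x1 ≥ 751   (nickel)
  x1, x2, x3, x4 ≥ 0.
The optimal basis is {nickel briquettes, ferromanganese, pig iron}; pure iron drops out. There the carbon, manganese, nickel constraints are tight.
That vertex is x1 = 0.7525, x2 = 0.7228, x4 = 1.678.
Objective = 25.98·0.7525 + 1.78·0.7228 + 0.93·1.678 = 22.3971.

£22.40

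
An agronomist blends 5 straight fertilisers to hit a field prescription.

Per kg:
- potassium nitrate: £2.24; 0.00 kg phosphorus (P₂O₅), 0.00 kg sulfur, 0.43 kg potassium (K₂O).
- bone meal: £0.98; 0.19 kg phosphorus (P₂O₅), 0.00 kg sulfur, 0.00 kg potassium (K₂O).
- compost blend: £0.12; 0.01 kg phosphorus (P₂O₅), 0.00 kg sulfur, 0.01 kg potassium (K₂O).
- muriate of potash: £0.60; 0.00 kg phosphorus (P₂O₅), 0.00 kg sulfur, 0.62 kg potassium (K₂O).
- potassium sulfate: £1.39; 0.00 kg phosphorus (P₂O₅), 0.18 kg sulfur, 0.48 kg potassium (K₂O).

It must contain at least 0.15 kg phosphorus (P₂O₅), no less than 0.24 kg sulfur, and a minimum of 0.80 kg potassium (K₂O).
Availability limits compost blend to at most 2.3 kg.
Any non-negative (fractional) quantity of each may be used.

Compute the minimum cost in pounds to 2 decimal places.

£2.78

Set it up as a linear program. Let x1 = kg of potassium nitrate, x2 = kg of bone meal, x3 = kg of compost blend, x4 = kg of muriate of potash, x5 = kg of potassium sulfate.
Minimise 2.24x1 + 0.98x2 + 0.12x3 + 0.6x4 + 1.39x5 subject to:
  0.19x2 + 0.01x3 ≥ 0.15   (phosphorus (P₂O₅))
  0.18x5 ≥ 0.24   (sulfur)
  0.43x1 + 0.01x3 + 0.62x4 + 0.48x5 ≥ 0.8   (potassium (K₂O))
  x3 ≤ 2.3
  x1, x2, x3, x4, x5 ≥ 0.
The cheapest feasible vertex uses only bone meal, muriate of potash, potassium sulfate; potassium nitrate, compost blend are not used. There the phosphorus (P₂O₅), sulfur, potassium (K₂O) constraints are tight.
Solving gives x2 = 0.7895, x4 = 0.2581, x5 = 1.333.
Total cost: 0.98·0.7895 + 0.6·0.2581 + 1.39·1.333 = 2.7814.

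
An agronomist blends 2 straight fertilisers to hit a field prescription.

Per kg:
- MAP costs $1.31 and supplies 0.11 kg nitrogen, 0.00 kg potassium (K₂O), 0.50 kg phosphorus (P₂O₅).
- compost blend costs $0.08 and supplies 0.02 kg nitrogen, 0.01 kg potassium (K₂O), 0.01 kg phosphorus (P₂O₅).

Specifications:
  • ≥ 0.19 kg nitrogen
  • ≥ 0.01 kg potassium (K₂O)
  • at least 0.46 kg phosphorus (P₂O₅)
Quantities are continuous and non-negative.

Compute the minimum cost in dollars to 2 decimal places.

Treat it as an LP. Let x1 = kg of MAP, x2 = kg of compost blend.
Minimize 1.31x1 + 0.08x2 with:
  0.11x1 + 0.02x2 ≥ 0.19   (nitrogen)
  0.01x2 ≥ 0.01   (potassium (K₂O))
  0.5x1 + 0.01x2 ≥ 0.46   (phosphorus (P₂O₅))
  x1, x2 ≥ 0.
Both inputs are positive at the optimum. The nitrogen and phosphorus (P₂O₅) requirements are met with equality.
Solving gives x1 = 0.8202, x2 = 4.989.
Total cost: 1.31·0.8202 + 0.08·4.989 = 1.4736.

$1.47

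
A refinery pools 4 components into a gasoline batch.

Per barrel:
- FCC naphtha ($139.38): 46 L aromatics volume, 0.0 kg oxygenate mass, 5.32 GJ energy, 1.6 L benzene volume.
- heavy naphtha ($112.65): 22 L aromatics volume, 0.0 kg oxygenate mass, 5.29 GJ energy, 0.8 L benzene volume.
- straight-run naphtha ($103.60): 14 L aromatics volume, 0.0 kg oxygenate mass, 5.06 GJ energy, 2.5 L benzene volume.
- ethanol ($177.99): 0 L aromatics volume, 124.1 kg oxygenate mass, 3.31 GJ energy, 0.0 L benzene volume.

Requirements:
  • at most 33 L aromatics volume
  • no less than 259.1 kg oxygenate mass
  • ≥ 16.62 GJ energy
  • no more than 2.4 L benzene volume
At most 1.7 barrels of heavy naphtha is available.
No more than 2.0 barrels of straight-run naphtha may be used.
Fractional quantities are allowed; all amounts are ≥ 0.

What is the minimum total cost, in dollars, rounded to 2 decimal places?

$600.34

Treat it as an LP. Let x1 = barrels of FCC naphtha, x2 = barrels of heavy naphtha, x3 = barrels of straight-run naphtha, x4 = barrels of ethanol.
min 139.38x1 + 112.65x2 + 103.6x3 + 177.99x4 s.t.:
  46x1 + 22x2 + 14x3 ≤ 33   (aromatics volume)
  124.1x4 ≥ 259.1   (oxygenate mass)
  5.32x1 + 5.29x2 + 5.06x3 + 3.31x4 ≥ 16.62   (energy)
  1.6x1 + 0.8x2 + 2.5x3 ≤ 2.4   (benzene volume)
  x2 ≤ 1.7
  x3 ≤ 2
  x1, x2, x3, x4 ≥ 0.
At the optimum only heavy naphtha, straight-run naphtha, ethanol are positive (FCC naphtha = 0). There the aromatics volume, energy, benzene volume constraints are tight.
Solving gives x2 = 1.1164, x3 = 0.60274, x4 = 2.3155.
Hence cost = 112.65·1.1164 + 103.6·0.60274 + 177.99·2.3155 = $600.3422.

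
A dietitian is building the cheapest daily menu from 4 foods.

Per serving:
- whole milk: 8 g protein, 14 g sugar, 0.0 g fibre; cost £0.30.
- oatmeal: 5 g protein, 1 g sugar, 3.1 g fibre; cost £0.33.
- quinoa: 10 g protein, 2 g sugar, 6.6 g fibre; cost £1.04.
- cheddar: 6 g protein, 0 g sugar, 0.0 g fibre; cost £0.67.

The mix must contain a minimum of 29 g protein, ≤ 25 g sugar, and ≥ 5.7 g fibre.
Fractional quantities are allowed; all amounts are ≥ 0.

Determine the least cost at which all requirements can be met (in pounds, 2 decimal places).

This is a linear program. Let x1 = servings of whole milk, x2 = servings of oatmeal, x3 = servings of quinoa, x4 = servings of cheddar.
Minimise 0.3x1 + 0.33x2 + 1.04x3 + 0.67x4 s.t.:
  8x1 + 5x2 + 10x3 + 6x4 ≥ 29   (protein)
  14x1 + 1x2 + 2x3 ≤ 25   (sugar)
  3.1x2 + 6.6x3 ≥ 5.7   (fibre)
  x1, x2, x3, x4 ≥ 0.
At the optimum only whole milk, oatmeal are positive (quinoa, cheddar = 0). Binding constraints: protein and sugar.
Optimal quantities: whole milk = 1.548 servings, oatmeal = 3.323 servings.
Total cost: 0.3·1.548 + 0.33·3.323 = 1.5610.

£1.56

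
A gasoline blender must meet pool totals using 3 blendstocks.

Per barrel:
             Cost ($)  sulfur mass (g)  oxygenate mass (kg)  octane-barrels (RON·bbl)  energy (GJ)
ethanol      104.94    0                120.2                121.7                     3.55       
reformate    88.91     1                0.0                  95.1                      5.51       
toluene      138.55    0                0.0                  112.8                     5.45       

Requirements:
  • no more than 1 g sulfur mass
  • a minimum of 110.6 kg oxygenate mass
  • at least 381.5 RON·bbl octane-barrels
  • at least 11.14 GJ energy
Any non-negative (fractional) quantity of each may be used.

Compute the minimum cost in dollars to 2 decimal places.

$328.99

Set it up as a linear program. Let x1 = barrels of ethanol, x2 = barrels of reformate, x3 = barrels of toluene.
min 104.94x1 + 88.91x2 + 138.55x3 s.t.:
  1x2 ≤ 1   (sulfur mass)
  120.2x1 ≥ 110.6   (oxygenate mass)
  121.7x1 + 95.1x2 + 112.8x3 ≥ 381.5   (octane-barrels)
  3.55x1 + 5.51x2 + 5.45x3 ≥ 11.14   (energy)
  x1, x2, x3 ≥ 0.
The optimal basis is {ethanol, reformate}; toluene drops out. The octane-barrels and energy requirements are met with equality.
That vertex is x1 = 3.1314, x2 = 0.0042437.
Cost = 104.94·3.1314 + 88.91·0.0042437 = 328.9864.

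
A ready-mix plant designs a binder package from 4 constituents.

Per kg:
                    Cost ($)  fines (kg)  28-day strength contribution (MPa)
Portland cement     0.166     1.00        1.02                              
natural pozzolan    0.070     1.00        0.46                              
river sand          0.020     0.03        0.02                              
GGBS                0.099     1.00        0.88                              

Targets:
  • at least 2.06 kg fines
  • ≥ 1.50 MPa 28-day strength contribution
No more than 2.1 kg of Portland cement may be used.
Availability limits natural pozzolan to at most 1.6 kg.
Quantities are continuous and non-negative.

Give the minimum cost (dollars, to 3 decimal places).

$0.182

Treat it as an LP. Let x1 = kg of Portland cement, x2 = kg of natural pozzolan, x3 = kg of river sand, x4 = kg of GGBS.
min 0.166x1 + 0.07x2 + 0.02x3 + 0.099x4 s.t.:
  1x1 + 1x2 + 0.03x3 + 1x4 ≥ 2.06   (fines)
  1.02x1 + 0.46x2 + 0.02x3 + 0.88x4 ≥ 1.5   (28-day strength contribution)
  x1 ≤ 2.1
  x2 ≤ 1.6
  x1, x2, x3, x4 ≥ 0.
At the optimum only natural pozzolan, GGBS are positive (Portland cement, river sand = 0). There the fines and 28-day strength contribution constraints are tight.
So natural pozzolan = 0.7448 kg, GGBS = 1.315 kg.
Cost = 0.07·0.7448 + 0.099·1.315 = 0.18232.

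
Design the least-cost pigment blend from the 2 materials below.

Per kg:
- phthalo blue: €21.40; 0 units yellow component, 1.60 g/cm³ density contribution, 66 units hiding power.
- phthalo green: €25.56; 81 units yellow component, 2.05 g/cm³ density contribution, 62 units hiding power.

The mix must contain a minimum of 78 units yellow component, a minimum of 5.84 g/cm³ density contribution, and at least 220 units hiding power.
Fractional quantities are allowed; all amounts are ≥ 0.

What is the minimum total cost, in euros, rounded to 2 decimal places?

Let x1 = kg of phthalo blue, x2 = kg of phthalo green.
Minimize 21.4x1 + 25.56x2 subject to:
  81x2 ≥ 78   (yellow component)
  1.6x1 + 2.05x2 ≥ 5.84   (density contribution)
  66x1 + 62x2 ≥ 220   (hiding power)
  x1, x2 ≥ 0.
Both inputs are positive at the optimum. There the yellow component and hiding power constraints are tight.
Solving gives x1 = 2.429, x2 = 0.963.
Objective = 21.4·2.429 + 25.56·0.963 = 76.5949.

€76.59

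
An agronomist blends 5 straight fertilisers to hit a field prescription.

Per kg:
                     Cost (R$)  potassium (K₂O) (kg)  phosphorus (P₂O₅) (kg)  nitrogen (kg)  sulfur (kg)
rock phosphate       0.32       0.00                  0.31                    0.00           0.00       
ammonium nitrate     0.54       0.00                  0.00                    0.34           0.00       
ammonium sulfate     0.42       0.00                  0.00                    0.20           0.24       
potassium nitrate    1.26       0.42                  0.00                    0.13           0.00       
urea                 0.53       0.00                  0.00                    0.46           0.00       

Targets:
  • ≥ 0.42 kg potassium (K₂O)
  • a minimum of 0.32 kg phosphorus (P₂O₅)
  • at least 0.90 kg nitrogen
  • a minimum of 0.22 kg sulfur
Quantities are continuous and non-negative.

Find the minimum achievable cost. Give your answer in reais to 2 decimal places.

Let x1 = kg of rock phosphate, x2 = kg of ammonium nitrate, x3 = kg of ammonium sulfate, x4 = kg of potassium nitrate, x5 = kg of urea.
min 0.32x1 + 0.54x2 + 0.42x3 + 1.26x4 + 0.53x5 with:
  0.42x4 ≥ 0.42   (potassium (K₂O))
  0.31x1 ≥ 0.32   (phosphorus (P₂O₅))
  0.34x2 + 0.2x3 + 0.13x4 + 0.46x5 ≥ 0.9   (nitrogen)
  0.24x3 ≥ 0.22   (sulfur)
  x1, x2, x3, x4, x5 ≥ 0.
At the optimum only rock phosphate, ammonium sulfate, potassium nitrate, urea are positive (ammonium nitrate = 0). Binding constraints: potassium (K₂O), phosphorus (P₂O₅), nitrogen, sulfur.
Optimal quantities: rock phosphate = 1.032 kg, ammonium sulfate = 0.9167 kg, potassium nitrate = 1 kg, urea = 1.275 kg.
Hence cost = 0.32·1.032 + 0.42·0.9167 + 1.26·1 + 0.53·1.275 = R$2.6510.

R$2.65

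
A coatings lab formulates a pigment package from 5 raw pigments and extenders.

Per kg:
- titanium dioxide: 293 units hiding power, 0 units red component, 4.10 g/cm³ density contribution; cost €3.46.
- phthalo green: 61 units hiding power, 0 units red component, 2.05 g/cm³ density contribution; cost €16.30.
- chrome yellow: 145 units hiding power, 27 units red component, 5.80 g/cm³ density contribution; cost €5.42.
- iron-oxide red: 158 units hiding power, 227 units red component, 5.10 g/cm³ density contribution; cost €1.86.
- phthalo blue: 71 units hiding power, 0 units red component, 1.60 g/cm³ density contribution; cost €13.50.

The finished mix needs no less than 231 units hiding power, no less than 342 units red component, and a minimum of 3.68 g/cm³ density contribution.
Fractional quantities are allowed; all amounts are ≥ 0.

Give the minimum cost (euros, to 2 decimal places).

Set it up as a linear program. Let x1 = kg of titanium dioxide, x2 = kg of phthalo green, x3 = kg of chrome yellow, x4 = kg of iron-oxide red, x5 = kg of phthalo blue.
min 3.46x1 + 16.3x2 + 5.42x3 + 1.86x4 + 13.5x5 subject to:
  293x1 + 61x2 + 145x3 + 158x4 + 71x5 ≥ 231   (hiding power)
  27x3 + 227x4 ≥ 342   (red component)
  4.1x1 + 2.05x2 + 5.8x3 + 5.1x4 + 1.6x5 ≥ 3.68   (density contribution)
  x1, x2, x3, x4, x5 ≥ 0.
At the optimum only iron-oxide red is positive (titanium dioxide, phthalo green, chrome yellow, phthalo blue = 0). There the red component constraint is tight.
That vertex is x4 = 1.507.
Objective = 1.86·1.507 = 2.8030.

€2.80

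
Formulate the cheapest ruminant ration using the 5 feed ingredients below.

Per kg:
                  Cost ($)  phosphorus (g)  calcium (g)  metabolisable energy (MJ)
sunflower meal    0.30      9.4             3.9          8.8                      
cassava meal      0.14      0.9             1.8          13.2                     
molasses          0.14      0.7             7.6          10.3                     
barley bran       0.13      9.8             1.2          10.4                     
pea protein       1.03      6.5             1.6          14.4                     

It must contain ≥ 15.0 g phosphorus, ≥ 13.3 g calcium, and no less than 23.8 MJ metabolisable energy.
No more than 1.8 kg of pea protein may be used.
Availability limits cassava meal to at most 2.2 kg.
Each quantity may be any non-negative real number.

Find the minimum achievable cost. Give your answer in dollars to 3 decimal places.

This is a linear program. Let x1 = kg of sunflower meal, x2 = kg of cassava meal, x3 = kg of molasses, x4 = kg of barley bran, x5 = kg of pea protein.
min 0.3x1 + 0.14x2 + 0.14x3 + 0.13x4 + 1.03x5 subject to:
  9.4x1 + 0.9x2 + 0.7x3 + 9.8x4 + 6.5x5 ≥ 15   (phosphorus)
  3.9x1 + 1.8x2 + 7.6x3 + 1.2x4 + 1.6x5 ≥ 13.3   (calcium)
  8.8x1 + 13.2x2 + 10.3x3 + 10.4x4 + 14.4x5 ≥ 23.8   (metabolisable energy)
  x5 ≤ 1.8
  x2 ≤ 2.2
  x1, x2, x3, x4, x5 ≥ 0.
The optimal basis is {molasses, barley bran}; sunflower meal, cassava meal, pea protein drop out. The phosphorus and calcium requirements are met with equality.
That vertex is x3 = 1.5255, x4 = 1.4216.
Objective = 0.14·1.5255 + 0.13·1.4216 = 0.39838.

$0.398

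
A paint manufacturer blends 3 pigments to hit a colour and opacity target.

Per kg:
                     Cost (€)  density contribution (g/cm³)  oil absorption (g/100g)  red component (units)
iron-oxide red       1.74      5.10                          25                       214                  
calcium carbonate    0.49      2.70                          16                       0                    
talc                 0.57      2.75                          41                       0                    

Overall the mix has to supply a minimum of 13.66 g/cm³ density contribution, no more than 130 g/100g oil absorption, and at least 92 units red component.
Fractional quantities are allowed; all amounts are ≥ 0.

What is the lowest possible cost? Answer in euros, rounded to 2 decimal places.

Treat it as an LP. Let x1 = kg of iron-oxide red, x2 = kg of calcium carbonate, x3 = kg of talc.
min 1.74x1 + 0.49x2 + 0.57x3 s.t.:
  5.1x1 + 2.7x2 + 2.75x3 ≥ 13.66   (density contribution)
  25x1 + 16x2 + 41x3 ≤ 130   (oil absorption)
  214x1 ≥ 92   (red component)
  x1, x2, x3 ≥ 0.
At the optimum only iron-oxide red, calcium carbonate are positive (talc = 0). The density contribution and red component requirements are met with equality.
That vertex is x1 = 0.4299, x2 = 4.247.
Cost = 1.74·0.4299 + 0.49·4.247 = 2.8291.

€2.83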